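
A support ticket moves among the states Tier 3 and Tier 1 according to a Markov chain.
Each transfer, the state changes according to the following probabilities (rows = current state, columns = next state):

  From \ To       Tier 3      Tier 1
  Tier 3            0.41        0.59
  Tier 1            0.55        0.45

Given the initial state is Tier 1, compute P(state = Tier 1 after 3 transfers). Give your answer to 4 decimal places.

0.5162

Propagate the distribution vector 3 transfers from Tier 1.
After 0 transfers: (0.0000, 1.0000)
After 1 transfer: (0.5500, 0.4500)
After 2 transfers: (0.4730, 0.5270)
After 3 transfers: (0.4838, 0.5162)
P(in Tier 1 after 3 transfers) = 0.5162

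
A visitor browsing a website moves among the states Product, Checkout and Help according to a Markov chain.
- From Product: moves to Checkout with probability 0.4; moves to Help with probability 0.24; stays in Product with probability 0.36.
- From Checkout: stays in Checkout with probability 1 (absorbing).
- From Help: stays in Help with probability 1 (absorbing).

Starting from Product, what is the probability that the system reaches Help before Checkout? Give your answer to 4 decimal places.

Let h(s) be the probability of absorption at Help starting from transient state s. Then h(Help) = 1 and h(Checkout) = 0. By first-step analysis:
h(Product) = 0.36·h(Product) + 0.4·0 + 0.24·1
Solving: h(Product) = 0.3750.
Starting from Product, the probability is 0.3750.

0.3750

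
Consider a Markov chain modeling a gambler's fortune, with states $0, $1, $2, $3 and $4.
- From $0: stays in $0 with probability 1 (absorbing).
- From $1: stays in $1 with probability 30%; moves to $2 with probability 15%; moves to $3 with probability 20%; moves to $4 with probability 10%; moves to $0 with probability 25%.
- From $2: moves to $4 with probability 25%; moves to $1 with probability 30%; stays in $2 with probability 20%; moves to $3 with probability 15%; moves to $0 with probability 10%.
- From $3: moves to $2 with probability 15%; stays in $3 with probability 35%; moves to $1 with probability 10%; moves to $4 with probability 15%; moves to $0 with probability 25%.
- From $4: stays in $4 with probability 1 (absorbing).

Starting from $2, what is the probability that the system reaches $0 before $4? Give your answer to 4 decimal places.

Let h(s) be the probability of absorption at $0 starting from transient state s. Then h($0) = 1 and h($4) = 0. By first-step analysis:
h($1) = 0.25·1 + 0.3·h($1) + 0.15·h($2) + 0.2·h($3) + 0.1·0
h($2) = 0.1·1 + 0.3·h($1) + 0.2·h($2) + 0.15·h($3) + 0.25·0
h($3) = 0.25·1 + 0.1·h($1) + 0.15·h($2) + 0.35·h($3) + 0.15·0
Solving: h($1) = 0.6264, h($2) = 0.4704, h($3) = 0.5895.
Starting from $2, the probability is 0.4704.

0.4704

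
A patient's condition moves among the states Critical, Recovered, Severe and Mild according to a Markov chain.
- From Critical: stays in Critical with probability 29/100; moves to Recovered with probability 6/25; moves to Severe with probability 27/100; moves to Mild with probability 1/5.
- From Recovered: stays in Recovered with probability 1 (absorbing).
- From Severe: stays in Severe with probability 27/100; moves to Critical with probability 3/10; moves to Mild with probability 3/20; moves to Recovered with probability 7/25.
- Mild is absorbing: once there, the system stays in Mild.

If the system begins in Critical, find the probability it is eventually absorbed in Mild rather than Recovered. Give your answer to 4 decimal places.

Let h(s) be the probability of absorption at Mild starting from transient state s. Then h(Mild) = 1 and h(Recovered) = 0. By first-step analysis:
h(Critical) = 0.29·h(Critical) + 0.24·0 + 0.27·h(Severe) + 0.2·1
h(Severe) = 0.3·h(Critical) + 0.28·0 + 0.27·h(Severe) + 0.15·1
Solving: h(Critical) = 0.4265, h(Severe) = 0.3807.
Starting from Critical, the probability is 0.4265.

0.4265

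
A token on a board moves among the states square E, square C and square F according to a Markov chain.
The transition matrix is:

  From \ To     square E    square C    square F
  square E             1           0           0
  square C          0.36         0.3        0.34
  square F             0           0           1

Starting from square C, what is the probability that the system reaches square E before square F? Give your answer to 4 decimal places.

Let h(s) be the probability of absorption at square E starting from transient state s. Then h(square E) = 1 and h(square F) = 0. By first-step analysis:
h(square C) = 0.36·1 + 0.3·h(square C) + 0.34·0
Solving: h(square C) = 0.5143.
Starting from square C, the probability is 0.5143.

0.5143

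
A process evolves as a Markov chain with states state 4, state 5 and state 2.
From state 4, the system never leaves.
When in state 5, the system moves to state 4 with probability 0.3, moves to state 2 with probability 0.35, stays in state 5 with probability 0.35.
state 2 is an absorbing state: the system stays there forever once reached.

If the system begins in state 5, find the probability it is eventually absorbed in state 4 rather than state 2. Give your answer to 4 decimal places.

0.4615

Let h(s) be the probability of absorption at state 4 starting from transient state s. Then h(state 4) = 1 and h(state 2) = 0. By first-step analysis:
h(state 5) = 0.3·1 + 0.35·h(state 5) + 0.35·0
Solving: h(state 5) = 0.4615.
Starting from state 5, the probability is 0.4615.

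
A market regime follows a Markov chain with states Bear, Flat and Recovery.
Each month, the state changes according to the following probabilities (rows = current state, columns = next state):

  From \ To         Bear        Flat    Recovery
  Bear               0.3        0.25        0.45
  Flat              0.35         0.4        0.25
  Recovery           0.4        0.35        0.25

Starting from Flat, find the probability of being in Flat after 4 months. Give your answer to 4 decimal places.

Propagate the distribution vector 4 months from Flat.
After 0 months: (0.0000, 1.0000, 0.0000)
After 1 month: (0.3500, 0.4000, 0.2500)
After 2 months: (0.3450, 0.3350, 0.3200)
After 3 months: (0.3488, 0.3323, 0.3190)
After 4 months: (0.3485, 0.3317, 0.3198)
P(in Flat after 4 months) = 0.3317

0.3317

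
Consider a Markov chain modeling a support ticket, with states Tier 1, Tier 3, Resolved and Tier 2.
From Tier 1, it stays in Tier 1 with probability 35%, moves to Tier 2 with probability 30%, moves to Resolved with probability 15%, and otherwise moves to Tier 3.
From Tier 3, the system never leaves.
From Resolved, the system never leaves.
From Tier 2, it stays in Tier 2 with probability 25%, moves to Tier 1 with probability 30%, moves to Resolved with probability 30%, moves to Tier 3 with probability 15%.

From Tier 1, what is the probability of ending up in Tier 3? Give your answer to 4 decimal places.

0.4906

Let h(s) be the probability of absorption at Tier 3 starting from transient state s. Then h(Tier 3) = 1 and h(Resolved) = 0. By first-step analysis:
h(Tier 1) = 0.35·h(Tier 1) + 0.2·1 + 0.15·0 + 0.3·h(Tier 2)
h(Tier 2) = 0.3·h(Tier 1) + 0.15·1 + 0.3·0 + 0.25·h(Tier 2)
Solving: h(Tier 1) = 0.4906, h(Tier 2) = 0.3962.
Starting from Tier 1, the probability is 0.4906.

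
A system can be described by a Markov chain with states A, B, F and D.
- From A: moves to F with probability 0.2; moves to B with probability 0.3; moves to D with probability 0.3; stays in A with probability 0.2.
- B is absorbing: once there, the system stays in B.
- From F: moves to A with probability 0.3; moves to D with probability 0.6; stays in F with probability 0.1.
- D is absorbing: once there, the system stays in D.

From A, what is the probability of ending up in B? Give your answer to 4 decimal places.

0.4091

Let h(s) be the probability of absorption at B starting from transient state s. Then h(B) = 1 and h(D) = 0. By first-step analysis:
h(A) = 0.2·h(A) + 0.3·1 + 0.2·h(F) + 0.3·0
h(F) = 0.3·h(A) + 0.1·h(F) + 0.6·0
Solving: h(A) = 0.4091, h(F) = 0.1364.
Starting from A, the probability is 0.4091.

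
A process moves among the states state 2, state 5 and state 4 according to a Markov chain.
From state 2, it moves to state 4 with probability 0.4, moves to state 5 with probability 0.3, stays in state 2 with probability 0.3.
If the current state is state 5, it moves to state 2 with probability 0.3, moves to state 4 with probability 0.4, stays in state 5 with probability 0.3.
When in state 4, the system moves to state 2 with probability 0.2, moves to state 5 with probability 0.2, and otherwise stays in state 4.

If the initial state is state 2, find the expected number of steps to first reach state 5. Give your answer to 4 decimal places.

4.0000

Let t(s) be the expected number of steps to first reach state 5 from state s, with t(state 5) = 0. Conditioning on the first step:
t(state 2) = 1 + 0.3·t(state 2) + 0.4·t(state 4)
t(state 4) = 1 + 0.2·t(state 2) + 0.6·t(state 4)
Solving: t(state 2) = 4.0000, t(state 4) = 4.5000.
Expected steps from state 2 to state 5: 4.0000.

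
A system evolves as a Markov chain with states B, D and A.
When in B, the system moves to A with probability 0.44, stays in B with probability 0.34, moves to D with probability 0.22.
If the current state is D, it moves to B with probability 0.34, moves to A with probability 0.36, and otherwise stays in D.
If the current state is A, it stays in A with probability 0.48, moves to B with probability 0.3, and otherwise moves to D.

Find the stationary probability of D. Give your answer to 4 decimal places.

0.2391

Let the stationary distribution be π with π = πP and π_1 + π_2 + π_3 = 1.
π_1 = 0.34·π_1 + 0.34·π_2 + 0.3·π_3
π_2 = 0.22·π_1 + 0.3·π_2 + 0.22·π_3
Solving with the normalization constraint gives π = (0.3225, 0.2391, 0.4384).
So the stationary probability of D is 0.2391.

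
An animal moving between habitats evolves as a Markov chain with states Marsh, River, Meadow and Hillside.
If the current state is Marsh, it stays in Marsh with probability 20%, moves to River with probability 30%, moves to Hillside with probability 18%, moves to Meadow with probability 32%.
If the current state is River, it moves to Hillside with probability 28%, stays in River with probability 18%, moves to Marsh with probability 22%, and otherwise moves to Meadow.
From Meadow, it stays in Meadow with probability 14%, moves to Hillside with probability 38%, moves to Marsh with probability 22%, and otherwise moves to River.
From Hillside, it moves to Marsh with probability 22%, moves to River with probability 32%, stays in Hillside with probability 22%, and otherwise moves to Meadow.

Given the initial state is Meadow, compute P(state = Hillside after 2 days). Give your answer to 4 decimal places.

Propagate the distribution vector 2 days from Meadow.
After 0 days: (0.0000, 0.0000, 1.0000, 0.0000)
After 1 day: (0.2200, 0.2600, 0.1400, 0.3800)
After 2 days: (0.2156, 0.2708, 0.2644, 0.2492)
P(in Hillside after 2 days) = 0.2492

0.2492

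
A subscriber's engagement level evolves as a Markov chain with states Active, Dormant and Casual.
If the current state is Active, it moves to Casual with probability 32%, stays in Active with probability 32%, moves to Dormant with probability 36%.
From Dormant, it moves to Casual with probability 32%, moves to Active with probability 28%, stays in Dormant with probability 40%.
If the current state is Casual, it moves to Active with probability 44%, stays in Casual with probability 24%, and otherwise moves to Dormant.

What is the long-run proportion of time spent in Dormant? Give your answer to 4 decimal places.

Let the stationary distribution be π with π = πP and π_1 + π_2 + π_3 = 1.
π_1 = 0.32·π_1 + 0.28·π_2 + 0.44·π_3
π_2 = 0.36·π_1 + 0.4·π_2 + 0.32·π_3
Solving with the normalization constraint gives π = (0.3410, 0.3627, 0.2963).
So the stationary probability of Dormant is 0.3627.

0.3627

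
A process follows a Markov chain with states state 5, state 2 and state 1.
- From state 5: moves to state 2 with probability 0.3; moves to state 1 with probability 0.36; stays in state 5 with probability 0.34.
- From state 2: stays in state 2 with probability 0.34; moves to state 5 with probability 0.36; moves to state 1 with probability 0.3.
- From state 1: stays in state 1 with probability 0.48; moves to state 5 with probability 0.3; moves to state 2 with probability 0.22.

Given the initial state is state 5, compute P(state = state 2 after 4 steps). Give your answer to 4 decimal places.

Propagate the distribution vector 4 steps from state 5.
After 0 steps: (1.0000, 0.0000, 0.0000)
After 1 step: (0.3400, 0.3000, 0.3600)
After 2 steps: (0.3316, 0.2832, 0.3852)
After 3 steps: (0.3303, 0.2805, 0.3892)
After 4 steps: (0.3300, 0.2801, 0.3899)
P(in state 2 after 4 steps) = 0.2801

0.2801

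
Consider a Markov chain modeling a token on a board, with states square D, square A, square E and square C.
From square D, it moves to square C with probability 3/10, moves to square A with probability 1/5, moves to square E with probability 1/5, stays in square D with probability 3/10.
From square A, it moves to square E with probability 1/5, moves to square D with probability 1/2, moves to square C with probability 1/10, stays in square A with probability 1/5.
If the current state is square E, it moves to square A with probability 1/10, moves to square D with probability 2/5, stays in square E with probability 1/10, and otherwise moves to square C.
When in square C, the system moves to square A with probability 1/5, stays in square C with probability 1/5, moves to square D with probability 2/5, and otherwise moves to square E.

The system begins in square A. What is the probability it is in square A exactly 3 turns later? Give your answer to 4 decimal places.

0.1820

Propagate the distribution vector 3 turns from square A.
After 0 turns: (0.0000, 1.0000, 0.0000, 0.0000)
After 1 turn: (0.5000, 0.2000, 0.2000, 0.1000)
After 2 turns: (0.3700, 0.1800, 0.1800, 0.2700)
After 3 turns: (0.3810, 0.1820, 0.1820, 0.2550)
P(in square A after 3 turns) = 0.1820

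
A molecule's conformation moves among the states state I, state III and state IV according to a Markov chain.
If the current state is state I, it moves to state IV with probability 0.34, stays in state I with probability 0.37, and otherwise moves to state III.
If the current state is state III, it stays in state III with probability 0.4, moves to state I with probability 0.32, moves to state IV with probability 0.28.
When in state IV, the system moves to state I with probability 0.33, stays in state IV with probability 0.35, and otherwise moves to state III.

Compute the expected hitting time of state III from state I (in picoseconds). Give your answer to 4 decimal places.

3.3300

Let t(s) be the expected number of picoseconds to first reach state III from state s, with t(state III) = 0. Conditioning on the first picosecond:
t(state I) = 1 + 0.37·t(state I) + 0.34·t(state IV)
t(state IV) = 1 + 0.33·t(state I) + 0.35·t(state IV)
Solving: t(state I) = 3.3300, t(state IV) = 3.2291.
Expected picoseconds from state I to state III: 3.3300.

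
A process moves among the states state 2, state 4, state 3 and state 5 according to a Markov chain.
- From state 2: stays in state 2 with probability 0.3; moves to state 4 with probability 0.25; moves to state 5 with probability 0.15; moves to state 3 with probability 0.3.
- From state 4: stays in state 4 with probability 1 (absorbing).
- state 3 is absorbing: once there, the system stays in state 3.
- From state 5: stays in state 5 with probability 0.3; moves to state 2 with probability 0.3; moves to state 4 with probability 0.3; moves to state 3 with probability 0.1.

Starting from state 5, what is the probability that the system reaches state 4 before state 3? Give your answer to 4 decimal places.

0.6404

Let h(s) be the probability of absorption at state 4 starting from transient state s. Then h(state 4) = 1 and h(state 3) = 0. By first-step analysis:
h(state 2) = 0.3·h(state 2) + 0.25·1 + 0.3·0 + 0.15·h(state 5)
h(state 5) = 0.3·h(state 2) + 0.3·1 + 0.1·0 + 0.3·h(state 5)
Solving: h(state 2) = 0.4944, h(state 5) = 0.6404.
Starting from state 5, the probability is 0.6404.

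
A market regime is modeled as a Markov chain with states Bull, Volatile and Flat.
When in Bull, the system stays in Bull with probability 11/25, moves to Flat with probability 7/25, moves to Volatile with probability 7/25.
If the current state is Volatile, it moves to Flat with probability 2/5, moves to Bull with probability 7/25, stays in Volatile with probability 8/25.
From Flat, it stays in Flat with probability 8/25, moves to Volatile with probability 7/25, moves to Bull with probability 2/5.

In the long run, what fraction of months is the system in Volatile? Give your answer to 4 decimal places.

0.2917

Let the stationary distribution be π with π = πP and π_1 + π_2 + π_3 = 1.
π_1 = 0.44·π_1 + 0.28·π_2 + 0.4·π_3
π_2 = 0.28·π_1 + 0.32·π_2 + 0.28·π_3
Solving with the normalization constraint gives π = (0.3802, 0.2917, 0.3281).
So the stationary probability of Volatile is 0.2917.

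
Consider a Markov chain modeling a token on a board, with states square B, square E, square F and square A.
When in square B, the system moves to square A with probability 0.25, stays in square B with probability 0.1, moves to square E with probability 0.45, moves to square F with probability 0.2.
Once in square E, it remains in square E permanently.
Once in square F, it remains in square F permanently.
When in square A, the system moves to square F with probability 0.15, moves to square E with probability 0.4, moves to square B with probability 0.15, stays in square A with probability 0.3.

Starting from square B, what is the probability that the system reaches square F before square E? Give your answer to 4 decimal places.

0.2996

Let h(s) be the probability of absorption at square F starting from transient state s. Then h(square F) = 1 and h(square E) = 0. By first-step analysis:
h(square B) = 0.1·h(square B) + 0.45·0 + 0.2·1 + 0.25·h(square A)
h(square A) = 0.15·h(square B) + 0.4·0 + 0.15·1 + 0.3·h(square A)
Solving: h(square B) = 0.2996, h(square A) = 0.2785.
Starting from square B, the probability is 0.2996.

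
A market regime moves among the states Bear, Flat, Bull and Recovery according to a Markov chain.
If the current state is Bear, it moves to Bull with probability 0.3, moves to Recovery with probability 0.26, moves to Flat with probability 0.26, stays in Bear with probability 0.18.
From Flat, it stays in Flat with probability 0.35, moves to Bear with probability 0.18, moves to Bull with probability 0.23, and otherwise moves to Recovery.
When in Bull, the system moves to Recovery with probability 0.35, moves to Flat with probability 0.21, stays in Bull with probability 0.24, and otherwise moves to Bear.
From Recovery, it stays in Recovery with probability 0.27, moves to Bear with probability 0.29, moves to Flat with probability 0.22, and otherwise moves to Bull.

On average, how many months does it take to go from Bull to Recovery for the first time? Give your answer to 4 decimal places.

3.2817

Let t(s) be the expected number of months to first reach Recovery from state s, with t(Recovery) = 0. Conditioning on the first month:
t(Bear) = 1 + 0.18·t(Bear) + 0.26·t(Flat) + 0.3·t(Bull)
t(Flat) = 1 + 0.18·t(Bear) + 0.35·t(Flat) + 0.23·t(Bull)
t(Bull) = 1 + 0.2·t(Bear) + 0.21·t(Flat) + 0.24·t(Bull)
Solving: t(Bear) = 3.5915, t(Flat) = 3.6942, t(Bull) = 3.2817.
Expected months from Bull to Recovery: 3.2817.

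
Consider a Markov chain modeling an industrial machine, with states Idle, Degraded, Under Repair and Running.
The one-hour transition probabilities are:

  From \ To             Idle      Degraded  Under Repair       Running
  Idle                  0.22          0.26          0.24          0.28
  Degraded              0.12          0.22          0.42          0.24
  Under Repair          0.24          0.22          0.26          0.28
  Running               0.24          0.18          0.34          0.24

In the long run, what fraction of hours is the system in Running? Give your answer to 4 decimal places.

0.2608

Let the stationary distribution be π with π = πP and π_1 + π_2 + π_3 + π_4 = 1.
π_1 = 0.22·π_1 + 0.12·π_2 + 0.24·π_3 + 0.24·π_4
π_2 = 0.26·π_1 + 0.22·π_2 + 0.22·π_3 + 0.18·π_4
π_3 = 0.24·π_1 + 0.42·π_2 + 0.26·π_3 + 0.34·π_4
Solving with the normalization constraint gives π = (0.2097, 0.2180, 0.3115, 0.2608).
So the stationary probability of Running is 0.2608.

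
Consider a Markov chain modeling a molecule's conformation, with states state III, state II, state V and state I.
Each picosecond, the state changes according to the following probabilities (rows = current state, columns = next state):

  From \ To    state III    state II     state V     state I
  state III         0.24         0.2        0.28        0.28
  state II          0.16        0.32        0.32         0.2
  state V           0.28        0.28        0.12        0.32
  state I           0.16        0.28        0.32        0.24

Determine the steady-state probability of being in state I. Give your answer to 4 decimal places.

Let the stationary distribution be π with π = πP and π_1 + π_2 + π_3 + π_4 = 1.
π_1 = 0.24·π_1 + 0.16·π_2 + 0.28·π_3 + 0.16·π_4
π_2 = 0.2·π_1 + 0.32·π_2 + 0.28·π_3 + 0.28·π_4
π_3 = 0.28·π_1 + 0.32·π_2 + 0.12·π_3 + 0.32·π_4
Solving with the normalization constraint gives π = (0.2078, 0.2744, 0.2597, 0.2581).
So the stationary probability of state I is 0.2581.

0.2581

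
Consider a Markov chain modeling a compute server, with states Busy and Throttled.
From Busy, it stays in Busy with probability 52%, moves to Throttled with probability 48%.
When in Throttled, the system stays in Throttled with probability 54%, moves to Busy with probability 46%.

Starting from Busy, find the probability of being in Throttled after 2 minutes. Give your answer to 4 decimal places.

Sum over the intermediate state after 1 minute:
P = P(Busy→Busy)·P(Busy→Throttled) + P(Busy→Throttled)·P(Throttled→Throttled)
  = 0.52×0.48 + 0.48×0.54
  = 0.2496 + 0.2592 = 0.5088

0.5088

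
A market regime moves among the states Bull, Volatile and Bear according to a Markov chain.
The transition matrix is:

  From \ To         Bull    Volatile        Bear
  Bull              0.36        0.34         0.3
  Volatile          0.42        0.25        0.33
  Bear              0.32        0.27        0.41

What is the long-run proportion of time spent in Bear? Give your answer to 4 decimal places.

0.3468

Let the stationary distribution be π with π = πP and π_1 + π_2 + π_3 = 1.
π_1 = 0.36·π_1 + 0.42·π_2 + 0.32·π_3
π_2 = 0.34·π_1 + 0.25·π_2 + 0.27·π_3
Solving with the normalization constraint gives π = (0.3635, 0.2897, 0.3468).
So the stationary probability of Bear is 0.3468.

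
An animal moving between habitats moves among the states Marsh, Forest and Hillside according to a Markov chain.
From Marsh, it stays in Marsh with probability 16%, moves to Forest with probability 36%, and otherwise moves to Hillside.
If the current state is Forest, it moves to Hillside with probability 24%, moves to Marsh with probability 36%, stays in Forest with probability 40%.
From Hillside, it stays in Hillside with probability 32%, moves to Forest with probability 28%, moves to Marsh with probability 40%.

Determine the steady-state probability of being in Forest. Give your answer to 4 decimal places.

Let the stationary distribution be π with π = πP and π_1 + π_2 + π_3 = 1.
π_1 = 0.16·π_1 + 0.36·π_2 + 0.4·π_3
π_2 = 0.36·π_1 + 0.4·π_2 + 0.28·π_3
Solving with the normalization constraint gives π = (0.3114, 0.3465, 0.3421).
So the stationary probability of Forest is 0.3465.

0.3465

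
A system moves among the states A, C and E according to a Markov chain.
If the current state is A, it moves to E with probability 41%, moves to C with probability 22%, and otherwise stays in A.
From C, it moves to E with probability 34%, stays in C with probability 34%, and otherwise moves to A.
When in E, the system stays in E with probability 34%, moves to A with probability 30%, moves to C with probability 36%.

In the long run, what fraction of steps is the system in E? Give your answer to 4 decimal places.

0.3630

Let the stationary distribution be π with π = πP and π_1 + π_2 + π_3 = 1.
π_1 = 0.37·π_1 + 0.32·π_2 + 0.3·π_3
π_2 = 0.22·π_1 + 0.34·π_2 + 0.36·π_3
Solving with the normalization constraint gives π = (0.3292, 0.3078, 0.3630).
So the stationary probability of E is 0.3630.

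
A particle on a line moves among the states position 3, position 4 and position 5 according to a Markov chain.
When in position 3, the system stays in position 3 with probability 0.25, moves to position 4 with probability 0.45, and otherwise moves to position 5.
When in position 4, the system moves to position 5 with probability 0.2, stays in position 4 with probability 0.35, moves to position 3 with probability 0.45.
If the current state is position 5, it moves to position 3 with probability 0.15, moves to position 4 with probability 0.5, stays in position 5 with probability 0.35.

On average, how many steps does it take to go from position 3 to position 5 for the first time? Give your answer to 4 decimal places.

3.8596

Let t(s) be the expected number of steps to first reach position 5 from state s, with t(position 5) = 0. Conditioning on the first step:
t(position 3) = 1 + 0.25·t(position 3) + 0.45·t(position 4)
t(position 4) = 1 + 0.45·t(position 3) + 0.35·t(position 4)
Solving: t(position 3) = 3.8596, t(position 4) = 4.2105.
Expected steps from position 3 to position 5: 3.8596.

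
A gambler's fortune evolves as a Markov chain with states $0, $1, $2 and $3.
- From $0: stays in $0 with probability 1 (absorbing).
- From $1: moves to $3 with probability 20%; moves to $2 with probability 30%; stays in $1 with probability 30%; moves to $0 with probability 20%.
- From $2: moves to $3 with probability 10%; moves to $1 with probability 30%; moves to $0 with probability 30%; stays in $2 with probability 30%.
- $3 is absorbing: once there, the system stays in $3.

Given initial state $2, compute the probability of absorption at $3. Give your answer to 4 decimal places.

Let h(s) be the probability of absorption at $3 starting from transient state s. Then h($3) = 1 and h($0) = 0. By first-step analysis:
h($1) = 0.2·0 + 0.3·h($1) + 0.3·h($2) + 0.2·1
h($2) = 0.3·0 + 0.3·h($1) + 0.3·h($2) + 0.1·1
Solving: h($1) = 0.4250, h($2) = 0.3250.
Starting from $2, the probability is 0.3250.

0.3250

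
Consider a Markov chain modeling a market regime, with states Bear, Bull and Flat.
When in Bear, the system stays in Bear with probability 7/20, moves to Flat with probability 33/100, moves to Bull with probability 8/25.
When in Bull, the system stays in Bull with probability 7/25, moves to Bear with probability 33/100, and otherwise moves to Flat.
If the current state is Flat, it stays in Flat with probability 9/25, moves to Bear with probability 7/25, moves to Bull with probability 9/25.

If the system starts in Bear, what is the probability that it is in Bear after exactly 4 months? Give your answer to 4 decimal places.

0.3184

Propagate the distribution vector 4 months from Bear.
After 0 months: (1.0000, 0.0000, 0.0000)
After 1 month: (0.3500, 0.3200, 0.3300)
After 2 months: (0.3205, 0.3204, 0.3591)
After 3 months: (0.3185, 0.3215, 0.3600)
After 4 months: (0.3184, 0.3215, 0.3601)
P(in Bear after 4 months) = 0.3184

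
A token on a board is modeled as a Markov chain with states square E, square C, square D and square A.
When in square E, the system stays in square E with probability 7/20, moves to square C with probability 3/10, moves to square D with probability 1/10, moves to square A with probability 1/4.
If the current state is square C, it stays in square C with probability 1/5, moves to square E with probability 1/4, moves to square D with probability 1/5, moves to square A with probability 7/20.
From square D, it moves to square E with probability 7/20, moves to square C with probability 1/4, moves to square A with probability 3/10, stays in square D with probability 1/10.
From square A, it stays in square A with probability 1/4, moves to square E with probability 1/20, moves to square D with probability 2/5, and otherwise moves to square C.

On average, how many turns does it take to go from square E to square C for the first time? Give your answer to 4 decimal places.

3.4350

Let t(s) be the expected number of turns to first reach square C from state s, with t(square C) = 0. Conditioning on the first turn:
t(square E) = 1 + 0.35·t(square E) + 0.1·t(square D) + 0.25·t(square A)
t(square D) = 1 + 0.35·t(square E) + 0.1·t(square D) + 0.3·t(square A)
t(square A) = 1 + 0.05·t(square E) + 0.4·t(square D) + 0.25·t(square A)
Solving: t(square E) = 3.4350, t(square D) = 3.6094, t(square A) = 3.4874.
Expected turns from square E to square C: 3.4350.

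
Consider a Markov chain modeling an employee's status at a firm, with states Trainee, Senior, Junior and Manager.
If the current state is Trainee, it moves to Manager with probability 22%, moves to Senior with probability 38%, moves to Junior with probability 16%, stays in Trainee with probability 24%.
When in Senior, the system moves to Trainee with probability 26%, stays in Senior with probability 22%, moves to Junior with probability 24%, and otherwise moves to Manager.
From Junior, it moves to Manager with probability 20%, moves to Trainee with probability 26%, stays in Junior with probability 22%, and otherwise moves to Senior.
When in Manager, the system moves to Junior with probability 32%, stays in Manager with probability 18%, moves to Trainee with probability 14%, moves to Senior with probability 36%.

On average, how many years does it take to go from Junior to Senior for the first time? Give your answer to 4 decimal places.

Let t(s) be the expected number of years to first reach Senior from state s, with t(Senior) = 0. Conditioning on the first year:
t(Trainee) = 1 + 0.24·t(Trainee) + 0.16·t(Junior) + 0.22·t(Manager)
t(Junior) = 1 + 0.26·t(Trainee) + 0.22·t(Junior) + 0.2·t(Manager)
t(Manager) = 1 + 0.14·t(Trainee) + 0.32·t(Junior) + 0.18·t(Manager)
Solving: t(Trainee) = 2.7509, t(Junior) = 2.9248, t(Manager) = 2.8306.
Expected years from Junior to Senior: 2.9248.

2.9248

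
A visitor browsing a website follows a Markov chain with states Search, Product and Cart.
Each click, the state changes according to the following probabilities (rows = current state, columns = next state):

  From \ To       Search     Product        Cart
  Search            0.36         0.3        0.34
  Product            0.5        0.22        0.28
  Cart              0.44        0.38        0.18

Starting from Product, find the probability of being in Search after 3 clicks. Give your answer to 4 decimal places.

Propagate the distribution vector 3 clicks from Product.
After 0 clicks: (0.0000, 1.0000, 0.0000)
After 1 click: (0.5000, 0.2200, 0.2800)
After 2 clicks: (0.4132, 0.3048, 0.2820)
After 3 clicks: (0.4252, 0.2982, 0.2766)
P(in Search after 3 clicks) = 0.4252

0.4252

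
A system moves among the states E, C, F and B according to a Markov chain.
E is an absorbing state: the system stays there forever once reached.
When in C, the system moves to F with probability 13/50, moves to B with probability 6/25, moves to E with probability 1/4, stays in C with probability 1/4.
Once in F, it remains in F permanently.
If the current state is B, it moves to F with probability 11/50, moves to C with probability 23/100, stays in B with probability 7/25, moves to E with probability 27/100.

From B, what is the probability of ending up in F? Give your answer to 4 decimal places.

Let h(s) be the probability of absorption at F starting from transient state s. Then h(F) = 1 and h(E) = 0. By first-step analysis:
h(C) = 0.25·0 + 0.25·h(C) + 0.26·1 + 0.24·h(B)
h(B) = 0.27·0 + 0.23·h(C) + 0.22·1 + 0.28·h(B)
Solving: h(C) = 0.4950, h(B) = 0.4637.
Starting from B, the probability is 0.4637.

0.4637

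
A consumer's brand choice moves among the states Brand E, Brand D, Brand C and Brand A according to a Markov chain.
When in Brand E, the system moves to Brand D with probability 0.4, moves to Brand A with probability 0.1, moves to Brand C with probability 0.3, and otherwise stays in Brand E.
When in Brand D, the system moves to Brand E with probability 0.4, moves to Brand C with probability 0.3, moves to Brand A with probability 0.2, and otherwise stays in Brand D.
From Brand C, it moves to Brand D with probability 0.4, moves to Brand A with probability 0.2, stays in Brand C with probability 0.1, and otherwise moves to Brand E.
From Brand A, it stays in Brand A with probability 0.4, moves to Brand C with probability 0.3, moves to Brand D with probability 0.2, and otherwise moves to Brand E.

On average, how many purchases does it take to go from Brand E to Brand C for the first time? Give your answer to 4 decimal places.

3.3333

Let t(s) be the expected number of purchases to first reach Brand C from state s, with t(Brand C) = 0. Conditioning on the first purchase:
t(Brand E) = 1 + 0.2·t(Brand E) + 0.4·t(Brand D) + 0.1·t(Brand A)
t(Brand D) = 1 + 0.4·t(Brand E) + 0.1·t(Brand D) + 0.2·t(Brand A)
t(Brand A) = 1 + 0.1·t(Brand E) + 0.2·t(Brand D) + 0.4·t(Brand A)
Solving: t(Brand E) = 3.3333, t(Brand D) = 3.3333, t(Brand A) = 3.3333.
Expected purchases from Brand E to Brand C: 3.3333.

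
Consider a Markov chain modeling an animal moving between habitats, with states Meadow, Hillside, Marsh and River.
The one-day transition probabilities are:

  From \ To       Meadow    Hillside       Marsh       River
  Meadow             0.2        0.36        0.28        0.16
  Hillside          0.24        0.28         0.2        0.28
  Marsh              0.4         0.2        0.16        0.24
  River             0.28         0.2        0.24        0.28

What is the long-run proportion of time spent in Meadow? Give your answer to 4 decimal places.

0.2742

Let the stationary distribution be π with π = πP and π_1 + π_2 + π_3 + π_4 = 1.
π_1 = 0.2·π_1 + 0.24·π_2 + 0.4·π_3 + 0.28·π_4
π_2 = 0.36·π_1 + 0.28·π_2 + 0.2·π_3 + 0.2·π_4
π_3 = 0.28·π_1 + 0.2·π_2 + 0.16·π_3 + 0.24·π_4
Solving with the normalization constraint gives π = (0.2742, 0.2651, 0.2226, 0.2382).
So the stationary probability of Meadow is 0.2742.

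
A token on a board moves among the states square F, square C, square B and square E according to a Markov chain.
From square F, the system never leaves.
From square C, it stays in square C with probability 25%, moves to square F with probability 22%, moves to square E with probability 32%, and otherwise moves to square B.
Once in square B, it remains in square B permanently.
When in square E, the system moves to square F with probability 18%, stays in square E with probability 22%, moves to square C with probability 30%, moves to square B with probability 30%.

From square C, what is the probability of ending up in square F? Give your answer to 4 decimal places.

0.4687

Let h(s) be the probability of absorption at square F starting from transient state s. Then h(square F) = 1 and h(square B) = 0. By first-step analysis:
h(square C) = 0.22·1 + 0.25·h(square C) + 0.21·0 + 0.32·h(square E)
h(square E) = 0.18·1 + 0.3·h(square C) + 0.3·0 + 0.22·h(square E)
Solving: h(square C) = 0.4687, h(square E) = 0.4110.
Starting from square C, the probability is 0.4687.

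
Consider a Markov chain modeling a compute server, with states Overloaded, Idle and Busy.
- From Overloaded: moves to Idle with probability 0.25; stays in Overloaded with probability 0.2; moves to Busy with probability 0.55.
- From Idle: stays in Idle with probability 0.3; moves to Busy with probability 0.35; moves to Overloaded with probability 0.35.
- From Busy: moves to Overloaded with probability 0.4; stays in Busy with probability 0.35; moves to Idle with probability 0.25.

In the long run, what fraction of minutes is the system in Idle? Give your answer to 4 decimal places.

0.2632

Let the stationary distribution be π with π = πP and π_1 + π_2 + π_3 = 1.
π_1 = 0.2·π_1 + 0.35·π_2 + 0.4·π_3
π_2 = 0.25·π_1 + 0.3·π_2 + 0.25·π_3
Solving with the normalization constraint gives π = (0.3224, 0.2632, 0.4145).
So the stationary probability of Idle is 0.2632.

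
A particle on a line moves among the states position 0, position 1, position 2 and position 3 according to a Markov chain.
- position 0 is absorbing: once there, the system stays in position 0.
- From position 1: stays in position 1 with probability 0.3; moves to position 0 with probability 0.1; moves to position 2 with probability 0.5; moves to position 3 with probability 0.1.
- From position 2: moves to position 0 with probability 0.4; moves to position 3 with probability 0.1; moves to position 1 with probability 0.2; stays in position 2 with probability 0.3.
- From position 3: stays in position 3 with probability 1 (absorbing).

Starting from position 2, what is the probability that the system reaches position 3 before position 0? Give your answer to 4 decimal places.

Let h(s) be the probability of absorption at position 3 starting from transient state s. Then h(position 3) = 1 and h(position 0) = 0. By first-step analysis:
h(position 1) = 0.1·0 + 0.3·h(position 1) + 0.5·h(position 2) + 0.1·1
h(position 2) = 0.4·0 + 0.2·h(position 1) + 0.3·h(position 2) + 0.1·1
Solving: h(position 1) = 0.3077, h(position 2) = 0.2308.
Starting from position 2, the probability is 0.2308.

0.2308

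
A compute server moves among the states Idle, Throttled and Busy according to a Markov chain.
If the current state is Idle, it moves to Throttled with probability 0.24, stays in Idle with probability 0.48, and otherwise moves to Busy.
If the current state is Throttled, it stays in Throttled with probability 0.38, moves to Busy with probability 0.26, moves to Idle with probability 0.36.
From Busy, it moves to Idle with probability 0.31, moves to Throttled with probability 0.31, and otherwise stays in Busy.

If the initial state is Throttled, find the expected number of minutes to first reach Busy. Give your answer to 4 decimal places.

3.7288

Let t(s) be the expected number of minutes to first reach Busy from state s, with t(Busy) = 0. Conditioning on the first minute:
t(Idle) = 1 + 0.48·t(Idle) + 0.24·t(Throttled)
t(Throttled) = 1 + 0.36·t(Idle) + 0.38·t(Throttled)
Solving: t(Idle) = 3.6441, t(Throttled) = 3.7288.
Expected minutes from Throttled to Busy: 3.7288.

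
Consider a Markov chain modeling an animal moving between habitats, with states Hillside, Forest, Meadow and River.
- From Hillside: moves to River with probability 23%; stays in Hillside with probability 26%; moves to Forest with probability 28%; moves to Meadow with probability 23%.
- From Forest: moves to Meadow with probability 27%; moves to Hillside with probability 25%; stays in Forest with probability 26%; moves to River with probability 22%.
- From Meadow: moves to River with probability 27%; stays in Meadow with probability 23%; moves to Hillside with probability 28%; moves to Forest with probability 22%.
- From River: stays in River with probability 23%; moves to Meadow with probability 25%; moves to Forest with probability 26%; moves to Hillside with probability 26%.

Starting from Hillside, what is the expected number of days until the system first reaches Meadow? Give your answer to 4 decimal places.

Let t(s) be the expected number of days to first reach Meadow from state s, with t(Meadow) = 0. Conditioning on the first day:
t(Hillside) = 1 + 0.26·t(Hillside) + 0.28·t(Forest) + 0.23·t(River)
t(Forest) = 1 + 0.25·t(Hillside) + 0.26·t(Forest) + 0.22·t(River)
t(River) = 1 + 0.26·t(Hillside) + 0.26·t(Forest) + 0.23·t(River)
Solving: t(Hillside) = 4.0758, t(Forest) = 3.9168, t(River) = 3.9975.
Expected days from Hillside to Meadow: 4.0758.

4.0758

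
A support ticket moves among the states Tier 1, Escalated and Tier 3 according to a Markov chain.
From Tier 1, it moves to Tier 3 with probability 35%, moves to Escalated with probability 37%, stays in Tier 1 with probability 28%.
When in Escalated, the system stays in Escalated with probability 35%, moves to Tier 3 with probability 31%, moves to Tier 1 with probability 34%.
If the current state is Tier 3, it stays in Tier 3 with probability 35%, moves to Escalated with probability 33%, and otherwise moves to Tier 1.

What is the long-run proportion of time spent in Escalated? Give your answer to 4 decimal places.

Let the stationary distribution be π with π = πP and π_1 + π_2 + π_3 = 1.
π_1 = 0.28·π_1 + 0.34·π_2 + 0.32·π_3
π_2 = 0.37·π_1 + 0.35·π_2 + 0.33·π_3
Solving with the normalization constraint gives π = (0.3144, 0.3496, 0.3360).
So the stationary probability of Escalated is 0.3496.

0.3496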